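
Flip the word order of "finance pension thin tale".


Original: "finance pension thin tale"
Words (1..n): finance | pension | thin | tale
Reversed (n..1): tale | thin | pension | finance
Result = "tale thin pension finance"


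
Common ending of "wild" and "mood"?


Word 1: "wild"
Word 2: "mood"
Comparing from end:
  Pos -1: 'd' == 'd'
  Pos -2: 'l' != 'o' (stop)
LCS = "d" (length 1)


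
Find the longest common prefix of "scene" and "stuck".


Word 1: "scene"
Word 2: "stuck"
Comparing from start:
  Pos 0: 's' == 's'
  Pos 1: 'c' != 't' (stop)
LCP = "s" (length 1)


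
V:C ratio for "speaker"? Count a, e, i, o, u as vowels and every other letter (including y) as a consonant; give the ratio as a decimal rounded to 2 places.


Word: "speaker"
Vowels (a,e,i,o,u): 3
Consonants: 4
Ratio = 3/4
= 0.75


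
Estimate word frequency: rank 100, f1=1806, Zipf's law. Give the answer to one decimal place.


Zipf's law: f(r) = f(1) / r
f(1) = 1806
f(100) = 1806 / 100
= 18.1 occurrences


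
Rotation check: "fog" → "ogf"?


Word: "fog", Candidate: "ogf"
Method: check if candidate is substring of word+word
"fogfog" contains "ogf"? Yes
Is rotation = Yes


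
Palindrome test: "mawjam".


Word: "mawjam"
Reversed: "majwam"
Forward == Backward? mawjam != majwam
Palindrome = No


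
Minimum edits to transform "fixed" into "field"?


Word 1: "fixed" (length 5)
Word 2: "field" (length 5)
One optimal edit sequence (insert/delete/substitute each cost 1):
  1. keep 'f'
  2. keep 'i'
  3. substitute 'x' -> 'e'  (+1)
  4. substitute 'e' -> 'l'  (+1)
  5. keep 'd'
Total edit operations: 2
Edit distance = 2


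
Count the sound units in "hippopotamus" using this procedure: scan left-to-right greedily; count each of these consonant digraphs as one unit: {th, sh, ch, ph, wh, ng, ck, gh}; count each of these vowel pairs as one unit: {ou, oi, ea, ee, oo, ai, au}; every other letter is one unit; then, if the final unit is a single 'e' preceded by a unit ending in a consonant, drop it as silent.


Word: "hippopotamus" (12 letters)
Left-to-right scan:
  (1) 'h' (letter)
  (2) 'i' (letter)
  (3) 'p' (letter)
  (4) 'p' (letter)
  (5) 'o' (letter)
  (6) 'p' (letter)
  (7) 'o' (letter)
  (8) 't' (letter)
  (9) 'a' (letter)
  (10) 'm' (letter)
  (11) 'u' (letter)
  (12) 's' (letter)
Units from scan: 12
Sound units = 12 units


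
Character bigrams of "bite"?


Word: "bite" (length 4)
Number of bigrams = 4 - 2 + 1 = 3
  Position 0: "bi"
  Position 1: "it"
  Position 2: "te"
Bigrams = "bi", "it", "te"


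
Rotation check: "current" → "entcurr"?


Word: "current", Candidate: "entcurr"
Method: check if candidate is substring of word+word
"currentcurrent" contains "entcurr"? Yes
Is rotation = Yes


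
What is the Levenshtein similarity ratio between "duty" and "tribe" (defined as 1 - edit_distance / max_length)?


Word 1: "duty" (length 4)
Word 2: "tribe" (length 5)
One optimal edit sequence:
  1. insert 't'  (+1)
  2. substitute 'd' -> 'r'  (+1)
  3. substitute 'u' -> 'i'  (+1)
  4. substitute 't' -> 'b'  (+1)
  5. substitute 'y' -> 'e'  (+1)
Edit distance = 5
Max length = max(4, 5) = 5
Similarity = 1 - 5/5
= 0.0000


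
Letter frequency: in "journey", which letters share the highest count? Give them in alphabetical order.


Word: "journey"
Letter counts:
  'e': 1
  'j': 1
  'n': 1
  'o': 1
  'r': 1
  'u': 1
  'y': 1
Maximum count = 1
Most frequent = 'e', 'j', 'n', 'o', 'r', 'u', 'y' (1 time each)


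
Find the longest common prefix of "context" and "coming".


Word 1: "context"
Word 2: "coming"
Comparing from start:
  Pos 0: 'c' == 'c'
  Pos 1: 'o' == 'o'
  Pos 2: 'n' != 'm' (stop)
LCP = "co" (length 2)


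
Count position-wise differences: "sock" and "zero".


Comparing character by character (same length = 4):
  Pos 0: 's' vs 'z' !=
  Pos 1: 'o' vs 'e' !=
  Pos 2: 'c' vs 'r' !=
  Pos 3: 'k' vs 'o' !=
Hamming distance = 4


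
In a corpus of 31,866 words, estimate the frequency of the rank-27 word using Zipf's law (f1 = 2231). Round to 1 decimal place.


Zipf's law: f(r) = f(1) / r
f(1) = 2231
f(27) = 2231 / 27
= 82.6 occurrences


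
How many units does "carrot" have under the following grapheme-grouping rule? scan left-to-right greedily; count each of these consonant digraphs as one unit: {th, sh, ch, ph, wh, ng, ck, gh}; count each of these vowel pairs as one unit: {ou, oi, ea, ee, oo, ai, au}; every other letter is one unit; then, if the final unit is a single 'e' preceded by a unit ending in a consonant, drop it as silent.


Word: "carrot" (6 letters)
Left-to-right scan:
  1. 'c' (letter)
  2. 'a' (letter)
  3. 'r' (letter)
  4. 'r' (letter)
  5. 'o' (letter)
  6. 't' (letter)
Units from scan: 6
Sound units = 6 units


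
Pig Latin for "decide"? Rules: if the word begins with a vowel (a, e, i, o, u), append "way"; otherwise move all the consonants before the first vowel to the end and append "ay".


Word: "decide"
Starts with consonant(s) → move to end, add 'ay'
Consonant cluster: "d"
Pig Latin = "ecideday"


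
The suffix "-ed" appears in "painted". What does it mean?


Suffix: -ed
As in: painted -> paint + -ed
Meaning = past tense


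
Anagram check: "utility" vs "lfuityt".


Word 1: "utility" → sorted: iilttuy
Word 2: "lfuityt" → sorted: filttuy
Same letters? iilttuy != filttuy
Anagram = No


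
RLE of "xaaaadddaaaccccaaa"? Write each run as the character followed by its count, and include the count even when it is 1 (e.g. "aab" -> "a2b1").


String: "xaaaadddaaaccccaaa"
Scanning for consecutive runs:
  'x' x 1
  'a' x 4
  'd' x 3
  'a' x 3
  'c' x 4
  'a' x 3
RLE = "x1a4d3a3c4a3"


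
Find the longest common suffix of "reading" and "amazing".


Word 1: "reading"
Word 2: "amazing"
Comparing from end:
  Pos -1: 'g' == 'g'
  Pos -2: 'n' == 'n'
  Pos -3: 'i' == 'i'
  Pos -4: 'd' != 'z' (stop)
LCS = "ing" (length 3)


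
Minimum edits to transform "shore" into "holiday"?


Word 1: "shore" (length 5)
Word 2: "holiday" (length 7)
One optimal edit sequence (insert/delete/substitute each cost 1):
  1. delete 's'  (+1)
  2. keep 'h'
  3. keep 'o'
  4. insert 'l'  (+1)
  5. insert 'i'  (+1)
  6. insert 'd'  (+1)
  7. substitute 'r' -> 'a'  (+1)
  8. substitute 'e' -> 'y'  (+1)
Total edit operations: 6
Edit distance = 6


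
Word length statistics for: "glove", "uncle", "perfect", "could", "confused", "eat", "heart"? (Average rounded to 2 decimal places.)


Lengths: "glove"=5, "uncle"=5, "perfect"=7, "could"=5, "confused"=8, "eat"=3, "heart"=5
Sum = 38, Count = 7
Average = 38/7 = 5.43
= avg=5.43, min=3, max=8


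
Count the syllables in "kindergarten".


Word: "kindergarten"
Syllable breakdown: kin | der | gar | ten
Counting: 4 parts
= 4 syllables


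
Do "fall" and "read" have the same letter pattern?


Pattern of "fall": [0, 1, 2, 2]
Pattern of "read": [0, 1, 2, 3]
Patterns do not match
Same pattern = No


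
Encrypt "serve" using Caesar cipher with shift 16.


Word: "serve"
Shift: 16
Each letter → (letter + shift) mod 26:
  's' (18) + 16 = 8 → 'i'
  'e' (4) + 16 = 20 → 'u'
  'r' (17) + 16 = 7 → 'h'
  'v' (21) + 16 = 11 → 'l'
  'e' (4) + 16 = 20 → 'u'
Result = "iuhlu"


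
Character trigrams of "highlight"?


Word: "highlight" (length 9)
Number of trigrams = 9 - 3 + 1 = 7
  Position 0: "hig"
  Position 1: "igh"
  Position 2: "ghl"
  Position 3: "hli"
  Position 4: "lig"
  Position 5: "igh"
  Position 6: "ght"
Trigrams = "hig", "igh", "ghl", "hli", "lig", "igh", "ght"


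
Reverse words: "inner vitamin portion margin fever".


Original: "inner vitamin portion margin fever"
Words (1..n): inner | vitamin | portion | margin | fever
Reversed (n..1): fever | margin | portion | vitamin | inner
Result = "fever margin portion vitamin inner"


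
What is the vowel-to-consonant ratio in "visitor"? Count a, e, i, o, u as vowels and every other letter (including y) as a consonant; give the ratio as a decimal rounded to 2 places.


Word: "visitor"
Vowels (a,e,i,o,u): 3
Consonants: 4
Ratio = 3/4
= 0.75


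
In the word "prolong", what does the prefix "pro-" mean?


Prefix: pro-
Example: prolong (pro- + long)
Meaning = forward / in favor of


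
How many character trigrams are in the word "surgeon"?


Word: "surgeon" (length 7)
Number of 3-grams = length - 3 + 1 = 7 - 3 + 1
= 5


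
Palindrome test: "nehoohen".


Word: "nehoohen"
Reversed: "nehoohen"
Forward == Backward? nehoohen == nehoohen
Palindrome = Yes


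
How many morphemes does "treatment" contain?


Word: "treatment"
Morphemes: treat | -ment
Each morpheme carries meaning
= 2 morphemes


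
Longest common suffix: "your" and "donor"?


Word 1: "your"
Word 2: "donor"
Comparing from end:
  Pos -1: 'r' == 'r'
  Pos -2: 'u' != 'o' (stop)
LCS = "r" (length 1)


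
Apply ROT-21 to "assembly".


Word: "assembly"
Shift: 21
Each letter → (letter + shift) mod 26:
  'a' (0) + 21 = 21 → 'v'
  's' (18) + 21 = 13 → 'n'
  's' (18) + 21 = 13 → 'n'
  'e' (4) + 21 = 25 → 'z'
  'm' (12) + 21 = 7 → 'h'
  'b' (1) + 21 = 22 → 'w'
  'l' (11) + 21 = 6 → 'g'
  'y' (24) + 21 = 19 → 't'
Result = "vnnzhwgt"


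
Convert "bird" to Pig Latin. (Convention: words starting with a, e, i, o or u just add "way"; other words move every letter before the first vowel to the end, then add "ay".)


Word: "bird"
Starts with consonant(s) → move to end, add 'ay'
Consonant cluster: "b"
Pig Latin = "irdbay"


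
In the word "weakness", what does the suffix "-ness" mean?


Suffix: -ness
Example: weakness = weak + -ness
Meaning = state of being


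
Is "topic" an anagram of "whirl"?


Word 1: "whirl" → sorted: hilrw
Word 2: "topic" → sorted: ciopt
Same letters? hilrw != ciopt
Anagram = No


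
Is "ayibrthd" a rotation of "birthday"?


Word: "birthday", Candidate: "ayibrthd"
Method: check if candidate is substring of word+word
"birthdaybirthday" contains "ayibrthd"? No
Is rotation = No


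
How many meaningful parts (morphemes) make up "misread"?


Word: "misread"
Morphemes: mis- + read
Each morpheme carries meaning
= 2 morphemes


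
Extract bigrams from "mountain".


Word: "mountain" (length 8)
Number of bigrams = 8 - 2 + 1 = 7
  Position 0: "mo"
  Position 1: "ou"
  Position 2: "un"
  Position 3: "nt"
  Position 4: "ta"
  Position 5: "ai"
  Position 6: "in"
Bigrams = "mo", "ou", "un", "nt", "ta", "ai", "in"


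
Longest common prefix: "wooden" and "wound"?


Word 1: "wooden"
Word 2: "wound"
Comparing from start:
  Pos 0: 'w' == 'w'
  Pos 1: 'o' == 'o'
  Pos 2: 'o' != 'u' (stop)
LCP = "wo" (length 2)


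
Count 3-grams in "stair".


Word: "stair" (length 5)
Number of 3-grams = length - 3 + 1 = 5 - 3 + 1
= 3


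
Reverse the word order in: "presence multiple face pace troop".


Original: "presence multiple face pace troop"
Words (1..n): presence | multiple | face | pace | troop
Reversed (n..1): troop | pace | face | multiple | presence
Result = "troop pace face multiple presence"


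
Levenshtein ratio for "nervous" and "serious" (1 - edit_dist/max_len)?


Word 1: "nervous" (length 7)
Word 2: "serious" (length 7)
One optimal edit sequence:
  1. substitute 'n' -> 's'  (+1)
  2. keep 'e'
  3. keep 'r'
  4. substitute 'v' -> 'i'  (+1)
  5. keep 'o'
  6. keep 'u'
  7. keep 's'
Edit distance = 2
Max length = max(7, 7) = 7
Similarity = 1 - 2/7
= 0.7143


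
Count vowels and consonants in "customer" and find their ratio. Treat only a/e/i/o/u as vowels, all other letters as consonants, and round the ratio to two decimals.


Word: "customer"
Vowels (a,e,i,o,u): 3
Consonants: 5
Ratio = 3/5
= 0.60


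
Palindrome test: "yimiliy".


Word: "yimiliy"
Reversed: "yilimiy"
Forward == Backward? yimiliy != yilimiy
Palindrome = No


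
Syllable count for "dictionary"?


Word: "dictionary"
Syllable breakdown: dic / tion / ar / y
Counting: 4 parts
= 4 syllables


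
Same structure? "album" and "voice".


Pattern of "album": [0, 1, 2, 3, 4]
Pattern of "voice": [0, 1, 2, 3, 4]
Patterns match
Same pattern = Yes


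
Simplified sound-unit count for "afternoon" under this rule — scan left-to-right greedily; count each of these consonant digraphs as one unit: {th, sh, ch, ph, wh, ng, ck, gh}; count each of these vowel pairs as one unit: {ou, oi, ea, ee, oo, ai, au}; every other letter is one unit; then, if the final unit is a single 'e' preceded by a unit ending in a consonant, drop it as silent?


Word: "afternoon" (9 letters)
Left-to-right scan:
  (1) 'a' (letter)
  (2) 'f' (letter)
  (3) 't' (letter)
  (4) 'e' (letter)
  (5) 'r' (letter)
  (6) 'n' (letter)
  (7) 'oo' (vowel-pair)
  (8) 'n' (letter)
Units from scan: 8
Sound units = 8 units


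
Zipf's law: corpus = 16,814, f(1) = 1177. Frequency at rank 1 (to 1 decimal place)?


Zipf's law: f(r) = f(1) / r
f(1) = 1177
f(1) = 1177 / 1
= 1177.0 occurrences


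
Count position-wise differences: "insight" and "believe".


Comparing character by character (same length = 7):
  Pos 0: 'i' vs 'b' !=
  Pos 1: 'n' vs 'e' !=
  Pos 2: 's' vs 'l' !=
  Pos 3: 'i' vs 'i' =
  Pos 4: 'g' vs 'e' !=
  Pos 5: 'h' vs 'v' !=
  Pos 6: 't' vs 'e' !=
Hamming distance = 6


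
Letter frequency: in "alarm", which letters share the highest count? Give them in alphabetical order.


Word: "alarm"
Letter counts:
  'a': 2
  'l': 1
  'm': 1
  'r': 1
Maximum count = 2
Most frequent = 'a' (2 times each)


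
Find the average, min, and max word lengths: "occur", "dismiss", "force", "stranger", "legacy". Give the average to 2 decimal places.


Lengths: "occur"=5, "dismiss"=7, "force"=5, "stranger"=8, "legacy"=6
Sum = 31, Count = 5
Average = 31/5 = 6.20
= avg=6.20, min=5, max=8


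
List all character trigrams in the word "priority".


Word: "priority" (length 8)
Number of trigrams = 8 - 3 + 1 = 6
  Position 0: "pri"
  Position 1: "rio"
  Position 2: "ior"
  Position 3: "ori"
  Position 4: "rit"
  Position 5: "ity"
Trigrams = "pri", "rio", "ior", "ori", "rit", "ity"


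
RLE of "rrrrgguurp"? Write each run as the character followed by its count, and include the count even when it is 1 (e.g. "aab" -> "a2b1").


String: "rrrrgguurp"
Scanning for consecutive runs:
  'r' x 4
  'g' x 2
  'u' x 2
  'r' x 1
  'p' x 1
RLE = "r4g2u2r1p1"


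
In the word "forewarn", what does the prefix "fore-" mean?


Prefix: fore-
Example: forewarn = fore- + warn
Meaning = before


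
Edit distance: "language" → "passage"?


Word 1: "language" (length 8)
Word 2: "passage" (length 7)
One optimal edit sequence (insert/delete/substitute each cost 1):
  1. substitute 'l' -> 'p'  (+1)
  2. keep 'a'
  3. delete 'n'  (+1)
  4. substitute 'g' -> 's'  (+1)
  5. substitute 'u' -> 's'  (+1)
  6. keep 'a'
  7. keep 'g'
  8. keep 'e'
Total edit operations: 4
Edit distance = 4


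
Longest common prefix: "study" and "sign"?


Word 1: "study"
Word 2: "sign"
Comparing from start:
  Pos 0: 's' == 's'
  Pos 1: 't' != 'i' (stop)
LCP = "s" (length 1)


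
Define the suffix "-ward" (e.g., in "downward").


Suffix: -ward
Example: downward = down + -ward
Meaning = in the direction of


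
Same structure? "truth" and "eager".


Pattern of "truth": [0, 1, 2, 0, 3]
Pattern of "eager": [0, 1, 2, 0, 3]
Patterns match
Same pattern = Yes


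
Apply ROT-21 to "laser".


Word: "laser"
Shift: 21
Each letter → (letter + shift) mod 26:
  'l' (11) + 21 = 6 → 'g'
  'a' (0) + 21 = 21 → 'v'
  's' (18) + 21 = 13 → 'n'
  'e' (4) + 21 = 25 → 'z'
  'r' (17) + 21 = 12 → 'm'
Result = "gvnzm"


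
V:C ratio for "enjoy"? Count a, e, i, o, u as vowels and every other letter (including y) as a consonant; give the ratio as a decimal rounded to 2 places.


Word: "enjoy"
Vowels (a,e,i,o,u): 2
Consonants: 3
Ratio = 2/3
= 0.67


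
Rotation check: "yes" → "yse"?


Word: "yes", Candidate: "yse"
Method: check if candidate is substring of word+word
"yesyes" contains "yse"? No
Is rotation = No


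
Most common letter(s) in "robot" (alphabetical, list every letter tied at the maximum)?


Word: "robot"
Letter counts:
  'b': 1
  'o': 2
  'r': 1
  't': 1
Maximum count = 2
Most frequent = 'o' (2 times each)


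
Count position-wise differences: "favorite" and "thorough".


Comparing character by character (same length = 8):
  Pos 0: 'f' vs 't' !=
  Pos 1: 'a' vs 'h' !=
  Pos 2: 'v' vs 'o' !=
  Pos 3: 'o' vs 'r' !=
  Pos 4: 'r' vs 'o' !=
  Pos 5: 'i' vs 'u' !=
  Pos 6: 't' vs 'g' !=
  Pos 7: 'e' vs 'h' !=
Hamming distance = 8


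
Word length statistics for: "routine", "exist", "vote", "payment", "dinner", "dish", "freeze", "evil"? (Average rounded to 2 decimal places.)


Lengths: "routine"=7, "exist"=5, "vote"=4, "payment"=7, "dinner"=6, "dish"=4, "freeze"=6, "evil"=4
Sum = 43, Count = 8
Average = 43/8 = 5.38
= avg=5.38, min=4, max=7


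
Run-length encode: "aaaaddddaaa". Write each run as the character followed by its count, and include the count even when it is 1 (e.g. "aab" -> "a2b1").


String: "aaaaddddaaa"
Scanning for consecutive runs:
  'a' x 4
  'd' x 4
  'a' x 3
RLE = "a4d4a3"


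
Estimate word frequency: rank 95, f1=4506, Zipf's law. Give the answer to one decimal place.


Zipf's law: f(r) = f(1) / r
f(1) = 4506
f(95) = 4506 / 95
= 47.4 occurrences


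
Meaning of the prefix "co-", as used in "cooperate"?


Prefix: co-
Example: cooperate (co- + operate)
Meaning = together


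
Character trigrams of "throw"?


Word: "throw" (length 5)
Number of trigrams = 5 - 3 + 1 = 3
  Position 0: "thr"
  Position 1: "hro"
  Position 2: "row"
Trigrams = "thr", "hro", "row"


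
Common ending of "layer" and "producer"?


Word 1: "layer"
Word 2: "producer"
Comparing from end:
  Pos -1: 'r' == 'r'
  Pos -2: 'e' == 'e'
  Pos -3: 'y' != 'c' (stop)
LCS = "er" (length 2)


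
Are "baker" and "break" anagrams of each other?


Word 1: "baker" → sorted: abekr
Word 2: "break" → sorted: abekr
Same letters? abekr == abekr
Anagram = Yes


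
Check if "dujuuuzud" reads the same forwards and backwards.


Word: "dujuuuzud"
Reversed: "duzuuujud"
Forward == Backward? dujuuuzud != duzuuujud
Palindrome = No


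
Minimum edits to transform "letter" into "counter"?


Word 1: "letter" (length 6)
Word 2: "counter" (length 7)
One optimal edit sequence (insert/delete/substitute each cost 1):
  1. insert 'c'  (+1)
  2. substitute 'l' -> 'o'  (+1)
  3. substitute 'e' -> 'u'  (+1)
  4. substitute 't' -> 'n'  (+1)
  5. keep 't'
  6. keep 'e'
  7. keep 'r'
Total edit operations: 4
Edit distance = 4


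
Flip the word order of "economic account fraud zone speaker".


Original: "economic account fraud zone speaker"
Words (1..n): economic | account | fraud | zone | speaker
Reversed (n..1): speaker | zone | fraud | account | economic
Result = "speaker zone fraud account economic"


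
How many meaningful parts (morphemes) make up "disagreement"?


Word: "disagreement"
Morphemes: dis- + agree + -ment
Each morpheme carries meaning
= 3 morphemes


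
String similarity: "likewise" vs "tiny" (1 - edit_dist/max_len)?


Word 1: "likewise" (length 8)
Word 2: "tiny" (length 4)
One optimal edit sequence:
  1. delete 'l'  (+1)
  2. delete 'i'  (+1)
  3. delete 'k'  (+1)
  4. delete 'e'  (+1)
  5. substitute 'w' -> 't'  (+1)
  6. keep 'i'
  7. substitute 's' -> 'n'  (+1)
  8. substitute 'e' -> 'y'  (+1)
Edit distance = 7
Max length = max(8, 4) = 8
Similarity = 1 - 7/8
= 0.1250


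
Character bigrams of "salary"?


Word: "salary" (length 6)
Number of bigrams = 6 - 2 + 1 = 5
  Position 0: "sa"
  Position 1: "al"
  Position 2: "la"
  Position 3: "ar"
  Position 4: "ry"
Bigrams = "sa", "al", "la", "ar", "ry"


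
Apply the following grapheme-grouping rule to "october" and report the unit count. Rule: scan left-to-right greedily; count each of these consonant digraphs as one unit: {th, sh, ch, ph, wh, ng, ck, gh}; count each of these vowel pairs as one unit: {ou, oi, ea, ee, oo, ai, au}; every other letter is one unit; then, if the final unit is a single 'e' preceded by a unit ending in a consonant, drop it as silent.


Word: "october" (7 letters)
Left-to-right scan:
  (1) 'o' (letter)
  (2) 'c' (letter)
  (3) 't' (letter)
  (4) 'o' (letter)
  (5) 'b' (letter)
  (6) 'e' (letter)
  (7) 'r' (letter)
Units from scan: 7
Sound units = 7 units


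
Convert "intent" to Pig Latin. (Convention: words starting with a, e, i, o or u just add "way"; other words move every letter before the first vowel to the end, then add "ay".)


Word: "intent"
Starts with vowel → add 'way'
Pig Latin = "intentway"


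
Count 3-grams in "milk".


Word: "milk" (length 4)
Number of 3-grams = length - 3 + 1 = 4 - 3 + 1
= 2


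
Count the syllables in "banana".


Word: "banana"
Syllable breakdown: ba-na-na
Counting: 3 parts
= 3 syllables


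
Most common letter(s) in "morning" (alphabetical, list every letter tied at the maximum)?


Word: "morning"
Letter counts:
  'g': 1
  'i': 1
  'm': 1
  'n': 2
  'o': 1
  'r': 1
Maximum count = 2
Most frequent = 'n' (2 times each)


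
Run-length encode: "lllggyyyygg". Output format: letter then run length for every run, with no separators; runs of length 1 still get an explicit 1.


String: "lllggyyyygg"
Scanning for consecutive runs:
  'l' x 3
  'g' x 2
  'y' x 4
  'g' x 2
RLE = "l3g2y4g2"


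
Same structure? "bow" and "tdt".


Pattern of "bow": [0, 1, 2]
Pattern of "tdt": [0, 1, 0]
Patterns do not match
Same pattern = No


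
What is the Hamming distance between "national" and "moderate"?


Comparing character by character (same length = 8):
  Pos 0: 'n' vs 'm' !=
  Pos 1: 'a' vs 'o' !=
  Pos 2: 't' vs 'd' !=
  Pos 3: 'i' vs 'e' !=
  Pos 4: 'o' vs 'r' !=
  Pos 5: 'n' vs 'a' !=
  Pos 6: 'a' vs 't' !=
  Pos 7: 'l' vs 'e' !=
Hamming distance = 8


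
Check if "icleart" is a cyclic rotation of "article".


Word: "article", Candidate: "icleart"
Method: check if candidate is substring of word+word
"articlearticle" contains "icleart"? Yes
Is rotation = Yes


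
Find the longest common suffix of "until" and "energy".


Word 1: "until"
Word 2: "energy"
Comparing from end:
  Pos -1: 'l' != 'y' (stop)
LCS = "" (length 0)


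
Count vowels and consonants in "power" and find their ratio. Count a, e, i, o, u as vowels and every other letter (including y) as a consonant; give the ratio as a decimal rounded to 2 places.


Word: "power"
Vowels (a,e,i,o,u): 2
Consonants: 3
Ratio = 2/3
= 0.67


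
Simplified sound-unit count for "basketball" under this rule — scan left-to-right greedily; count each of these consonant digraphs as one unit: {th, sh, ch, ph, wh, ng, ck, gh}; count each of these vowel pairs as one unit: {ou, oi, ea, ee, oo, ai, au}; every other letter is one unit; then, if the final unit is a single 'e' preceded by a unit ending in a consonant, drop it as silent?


Word: "basketball" (10 letters)
Left-to-right scan:
  [1] 'b' (letter)
  [2] 'a' (letter)
  [3] 's' (letter)
  [4] 'k' (letter)
  [5] 'e' (letter)
  [6] 't' (letter)
  [7] 'b' (letter)
  [8] 'a' (letter)
  [9] 'l' (letter)
  [10] 'l' (letter)
Units from scan: 10
Sound units = 10 units


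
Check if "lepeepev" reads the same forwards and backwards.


Word: "lepeepev"
Reversed: "vepeepel"
Forward == Backward? lepeepev != vepeepel
Palindrome = No


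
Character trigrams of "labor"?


Word: "labor" (length 5)
Number of trigrams = 5 - 3 + 1 = 3
  Position 0: "lab"
  Position 1: "abo"
  Position 2: "bor"
Trigrams = "lab", "abo", "bor"


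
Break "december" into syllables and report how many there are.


Word: "december"
Syllable breakdown: de | cem | ber
Counting: 3 parts
= 3 syllables


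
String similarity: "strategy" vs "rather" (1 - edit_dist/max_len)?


Word 1: "strategy" (length 8)
Word 2: "rather" (length 6)
One optimal edit sequence:
  1. delete 's'  (+1)
  2. delete 't'  (+1)
  3. keep 'r'
  4. keep 'a'
  5. keep 't'
  6. substitute 'e' -> 'h'  (+1)
  7. substitute 'g' -> 'e'  (+1)
  8. substitute 'y' -> 'r'  (+1)
Edit distance = 5
Max length = max(8, 6) = 8
Similarity = 1 - 5/8
= 0.3750


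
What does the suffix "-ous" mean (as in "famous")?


Suffix: -ous
Example: famous (fame + -ous, with a spelling change)
Meaning = having quality of


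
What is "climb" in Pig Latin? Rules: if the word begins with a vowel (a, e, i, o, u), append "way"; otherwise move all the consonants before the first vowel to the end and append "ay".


Word: "climb"
Starts with consonant(s) → move to end, add 'ay'
Consonant cluster: "cl"
Pig Latin = "imbclay"


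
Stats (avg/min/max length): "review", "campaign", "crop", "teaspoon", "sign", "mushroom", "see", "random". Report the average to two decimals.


Lengths: "review"=6, "campaign"=8, "crop"=4, "teaspoon"=8, "sign"=4, "mushroom"=8, "see"=3, "random"=6
Sum = 47, Count = 8
Average = 47/8 = 5.88
= avg=5.88, min=3, max=8


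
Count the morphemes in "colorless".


Word: "colorless"
Morphemes: color | -less
Each morpheme carries meaning
= 2 morphemes


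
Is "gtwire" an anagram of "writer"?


Word 1: "writer" → sorted: eirrtw
Word 2: "gtwire" → sorted: egirtw
Same letters? eirrtw != egirtw
Anagram = No


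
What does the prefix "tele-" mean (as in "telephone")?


Prefix: tele-
As in: telephone -> tele- + phone
Meaning = distant


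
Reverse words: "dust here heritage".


Original: "dust here heritage"
Words (1..n): dust | here | heritage
Reversed (n..1): heritage | here | dust
Result = "heritage here dust"


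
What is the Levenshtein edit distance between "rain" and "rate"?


Word 1: "rain" (length 4)
Word 2: "rate" (length 4)
One optimal edit sequence (insert/delete/substitute each cost 1):
  1. keep 'r'
  2. keep 'a'
  3. substitute 'i' -> 't'  (+1)
  4. substitute 'n' -> 'e'  (+1)
Total edit operations: 2
Edit distance = 2


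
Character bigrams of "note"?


Word: "note" (length 4)
Number of bigrams = 4 - 2 + 1 = 3
  Position 0: "no"
  Position 1: "ot"
  Position 2: "te"
Bigrams = "no", "ot", "te"


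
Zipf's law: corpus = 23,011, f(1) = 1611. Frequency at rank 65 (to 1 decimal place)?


Zipf's law: f(r) = f(1) / r
f(1) = 1611
f(65) = 1611 / 65
= 24.8 occurrences


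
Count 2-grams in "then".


Word: "then" (length 4)
Number of 2-grams = length - 2 + 1 = 4 - 2 + 1
= 3


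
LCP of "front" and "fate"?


Word 1: "front"
Word 2: "fate"
Comparing from start:
  Pos 0: 'f' == 'f'
  Pos 1: 'r' != 'a' (stop)
LCP = "f" (length 1)


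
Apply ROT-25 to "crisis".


Word: "crisis"
Shift: 25
Each letter → (letter + shift) mod 26:
  'c' (2) + 25 = 1 → 'b'
  'r' (17) + 25 = 16 → 'q'
  'i' (8) + 25 = 7 → 'h'
  's' (18) + 25 = 17 → 'r'
  'i' (8) + 25 = 7 → 'h'
  's' (18) + 25 = 17 → 'r'
Result = "bqhrhr"


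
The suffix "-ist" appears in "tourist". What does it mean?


Suffix: -ist
Example: tourist = tour + -ist
Meaning = one who practices


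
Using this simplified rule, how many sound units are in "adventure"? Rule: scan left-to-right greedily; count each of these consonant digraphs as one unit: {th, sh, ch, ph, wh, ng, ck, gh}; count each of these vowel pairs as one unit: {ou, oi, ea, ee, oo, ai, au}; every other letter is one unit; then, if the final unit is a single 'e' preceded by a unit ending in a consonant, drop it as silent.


Word: "adventure" (9 letters)
Left-to-right scan:
  1. 'a' (letter)
  2. 'd' (letter)
  3. 'v' (letter)
  4. 'e' (letter)
  5. 'n' (letter)
  6. 't' (letter)
  7. 'u' (letter)
  8. 'r' (letter)
  9. 'e' (letter)
Units from scan: 9
Final unit is 'e' after a consonant -> drop as silent (-1)
Sound units = 8 units


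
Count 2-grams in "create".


Word: "create" (length 6)
Number of 2-grams = length - 2 + 1 = 6 - 2 + 1
= 5


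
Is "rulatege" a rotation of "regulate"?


Word: "regulate", Candidate: "rulatege"
Method: check if candidate is substring of word+word
"regulateregulate" contains "rulatege"? No
Is rotation = No


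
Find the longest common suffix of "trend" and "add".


Word 1: "trend"
Word 2: "add"
Comparing from end:
  Pos -1: 'd' == 'd'
  Pos -2: 'n' != 'd' (stop)
LCS = "d" (length 1)


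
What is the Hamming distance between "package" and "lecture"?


Comparing character by character (same length = 7):
  Pos 0: 'p' vs 'l' !=
  Pos 1: 'a' vs 'e' !=
  Pos 2: 'c' vs 'c' =
  Pos 3: 'k' vs 't' !=
  Pos 4: 'a' vs 'u' !=
  Pos 5: 'g' vs 'r' !=
  Pos 6: 'e' vs 'e' =
Hamming distance = 5


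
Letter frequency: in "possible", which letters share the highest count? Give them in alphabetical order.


Word: "possible"
Letter counts:
  'b': 1
  'e': 1
  'i': 1
  'l': 1
  'o': 1
  'p': 1
  's': 2
Maximum count = 2
Most frequent = 's' (2 times each)


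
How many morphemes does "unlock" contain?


Word: "unlock"
Morphemes: un- | lock
Each morpheme carries meaning
= 2 morphemes


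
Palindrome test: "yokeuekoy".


Word: "yokeuekoy"
Reversed: "yokeuekoy"
Forward == Backward? yokeuekoy == yokeuekoy
Palindrome = Yes


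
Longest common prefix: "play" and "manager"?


Word 1: "play"
Word 2: "manager"
Comparing from start:
  Pos 0: 'p' != 'm' (stop)
LCP = "" (length 0)


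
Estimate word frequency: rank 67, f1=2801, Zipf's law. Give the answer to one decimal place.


Zipf's law: f(r) = f(1) / r
f(1) = 2801
f(67) = 2801 / 67
= 41.8 occurrences


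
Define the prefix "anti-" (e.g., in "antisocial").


Prefix: anti-
As in: antisocial -> anti- + social
Meaning = against


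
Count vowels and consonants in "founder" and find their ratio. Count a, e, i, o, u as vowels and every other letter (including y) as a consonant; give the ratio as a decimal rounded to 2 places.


Word: "founder"
Vowels (a,e,i,o,u): 3
Consonants: 4
Ratio = 3/4
= 0.75


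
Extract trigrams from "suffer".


Word: "suffer" (length 6)
Number of trigrams = 6 - 3 + 1 = 4
  Position 0: "suf"
  Position 1: "uff"
  Position 2: "ffe"
  Position 3: "fer"
Trigrams = "suf", "uff", "ffe", "fer"


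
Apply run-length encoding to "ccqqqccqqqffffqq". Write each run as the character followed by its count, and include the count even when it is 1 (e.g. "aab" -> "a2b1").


String: "ccqqqccqqqffffqq"
Scanning for consecutive runs:
  'c' x 2
  'q' x 3
  'c' x 2
  'q' x 3
  'f' x 4
  'q' x 2
RLE = "c2q3c2q3f4q2"


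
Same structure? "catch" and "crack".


Pattern of "catch": [0, 1, 2, 0, 3]
Pattern of "crack": [0, 1, 2, 0, 3]
Patterns match
Same pattern = Yes


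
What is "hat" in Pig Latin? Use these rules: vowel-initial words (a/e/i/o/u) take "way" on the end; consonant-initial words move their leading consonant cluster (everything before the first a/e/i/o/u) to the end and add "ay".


Word: "hat"
Starts with consonant(s) → move to end, add 'ay'
Consonant cluster: "h"
Pig Latin = "athay"


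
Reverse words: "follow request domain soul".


Original: "follow request domain soul"
Words (1..n): follow | request | domain | soul
Reversed (n..1): soul | domain | request | follow
Result = "soul domain request follow"


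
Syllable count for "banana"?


Word: "banana"
Syllable breakdown: ba | na | na
Counting: 3 parts
= 3 syllables


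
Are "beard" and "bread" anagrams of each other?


Word 1: "beard" → sorted: abder
Word 2: "bread" → sorted: abder
Same letters? abder == abder
Anagram = Yes


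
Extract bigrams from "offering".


Word: "offering" (length 8)
Number of bigrams = 8 - 2 + 1 = 7
  Position 0: "of"
  Position 1: "ff"
  Position 2: "fe"
  Position 3: "er"
  Position 4: "ri"
  Position 5: "in"
  Position 6: "ng"
Bigrams = "of", "ff", "fe", "er", "ri", "in", "ng"


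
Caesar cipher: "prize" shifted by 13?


Word: "prize"
Shift: 13
Each letter → (letter + shift) mod 26:
  'p' (15) + 13 = 2 → 'c'
  'r' (17) + 13 = 4 → 'e'
  'i' (8) + 13 = 21 → 'v'
  'z' (25) + 13 = 12 → 'm'
  'e' (4) + 13 = 17 → 'r'
Result = "cevmr"


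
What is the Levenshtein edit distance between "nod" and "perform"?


Word 1: "nod" (length 3)
Word 2: "perform" (length 7)
One optimal edit sequence (insert/delete/substitute each cost 1):
  1. insert 'p'  (+1)
  2. insert 'e'  (+1)
  3. insert 'r'  (+1)
  4. substitute 'n' -> 'f'  (+1)
  5. keep 'o'
  6. insert 'r'  (+1)
  7. substitute 'd' -> 'm'  (+1)
Total edit operations: 6
Edit distance = 6


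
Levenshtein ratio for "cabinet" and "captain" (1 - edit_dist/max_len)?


Word 1: "cabinet" (length 7)
Word 2: "captain" (length 7)
One optimal edit sequence:
  1. keep 'c'
  2. keep 'a'
  3. substitute 'b' -> 'p'  (+1)
  4. substitute 'i' -> 't'  (+1)
  5. substitute 'n' -> 'a'  (+1)
  6. substitute 'e' -> 'i'  (+1)
  7. substitute 't' -> 'n'  (+1)
Edit distance = 5
Max length = max(7, 7) = 7
Similarity = 1 - 5/7
= 0.2857


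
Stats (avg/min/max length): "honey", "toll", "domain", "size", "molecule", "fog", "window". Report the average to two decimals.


Lengths: "honey"=5, "toll"=4, "domain"=6, "size"=4, "molecule"=8, "fog"=3, "window"=6
Sum = 36, Count = 7
Average = 36/7 = 5.14
= avg=5.14, min=3, max=8


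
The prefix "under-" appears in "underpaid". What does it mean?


Prefix: under-
As in: underpaid -> under- + paid
Meaning = insufficient


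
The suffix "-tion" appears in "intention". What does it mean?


Suffix: -tion
As in: intention -> intend + -tion, with a spelling change
Meaning = act or process


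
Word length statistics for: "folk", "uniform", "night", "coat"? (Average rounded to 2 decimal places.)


Lengths: "folk"=4, "uniform"=7, "night"=5, "coat"=4
Sum = 20, Count = 4
Average = 20/4 = 5.00
= avg=5.00, min=4, max=7


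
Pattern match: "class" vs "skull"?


Pattern of "class": [0, 1, 2, 3, 3]
Pattern of "skull": [0, 1, 2, 3, 3]
Patterns match
Same pattern = Yes


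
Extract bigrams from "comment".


Word: "comment" (length 7)
Number of bigrams = 7 - 2 + 1 = 6
  Position 0: "co"
  Position 1: "om"
  Position 2: "mm"
  Position 3: "me"
  Position 4: "en"
  Position 5: "nt"
Bigrams = "co", "om", "mm", "me", "en", "nt"


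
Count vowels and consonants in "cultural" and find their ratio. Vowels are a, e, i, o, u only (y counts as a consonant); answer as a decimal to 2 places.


Word: "cultural"
Vowels (a,e,i,o,u): 3
Consonants: 5
Ratio = 3/5
= 0.60


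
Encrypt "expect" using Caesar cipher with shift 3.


Word: "expect"
Shift: 3
Each letter → (letter + shift) mod 26:
  'e' (4) + 3 = 7 → 'h'
  'x' (23) + 3 = 0 → 'a'
  'p' (15) + 3 = 18 → 's'
  'e' (4) + 3 = 7 → 'h'
  'c' (2) + 3 = 5 → 'f'
  't' (19) + 3 = 22 → 'w'
Result = "hashfw"


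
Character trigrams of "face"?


Word: "face" (length 4)
Number of trigrams = 4 - 3 + 1 = 2
  Position 0: "fac"
  Position 1: "ace"
Trigrams = "fac", "ace"


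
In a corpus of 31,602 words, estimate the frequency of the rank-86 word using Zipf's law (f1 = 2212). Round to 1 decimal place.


Zipf's law: f(r) = f(1) / r
f(1) = 2212
f(86) = 2212 / 86
= 25.7 occurrences


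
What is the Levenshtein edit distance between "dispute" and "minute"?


Word 1: "dispute" (length 7)
Word 2: "minute" (length 6)
One optimal edit sequence (insert/delete/substitute each cost 1):
  1. substitute 'd' -> 'm'  (+1)
  2. keep 'i'
  3. delete 's'  (+1)
  4. substitute 'p' -> 'n'  (+1)
  5. keep 'u'
  6. keep 't'
  7. keep 'e'
Total edit operations: 3
Edit distance = 3


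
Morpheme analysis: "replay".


Word: "replay"
Morphemes: re- / play
Each morpheme carries meaning
= 2 morphemes


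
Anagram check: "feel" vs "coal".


Word 1: "feel" → sorted: eefl
Word 2: "coal" → sorted: aclo
Same letters? eefl != aclo
Anagram = No


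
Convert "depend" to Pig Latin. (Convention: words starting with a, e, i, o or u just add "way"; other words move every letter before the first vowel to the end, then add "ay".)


Word: "depend"
Starts with consonant(s) → move to end, add 'ay'
Consonant cluster: "d"
Pig Latin = "ependday"


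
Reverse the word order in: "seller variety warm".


Original: "seller variety warm"
Words (1..n): seller | variety | warm
Reversed (n..1): warm | variety | seller
Result = "warm variety seller"


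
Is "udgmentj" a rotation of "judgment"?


Word: "judgment", Candidate: "udgmentj"
Method: check if candidate is substring of word+word
"judgmentjudgment" contains "udgmentj"? Yes
Is rotation = Yes


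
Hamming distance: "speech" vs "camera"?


Comparing character by character (same length = 6):
  Pos 0: 's' vs 'c' !=
  Pos 1: 'p' vs 'a' !=
  Pos 2: 'e' vs 'm' !=
  Pos 3: 'e' vs 'e' =
  Pos 4: 'c' vs 'r' !=
  Pos 5: 'h' vs 'a' !=
Hamming distance = 5


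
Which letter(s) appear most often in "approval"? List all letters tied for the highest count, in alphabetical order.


Word: "approval"
Letter counts:
  'a': 2
  'l': 1
  'o': 1
  'p': 2
  'r': 1
  'v': 1
Maximum count = 2
Most frequent = 'a', 'p' (2 times each)


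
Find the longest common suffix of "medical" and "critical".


Word 1: "medical"
Word 2: "critical"
Comparing from end:
  Pos -1: 'l' == 'l'
  Pos -2: 'a' == 'a'
  Pos -3: 'c' == 'c'
  Pos -4: 'i' == 'i'
  Pos -5: 'd' != 't' (stop)
LCS = "ical" (length 4)


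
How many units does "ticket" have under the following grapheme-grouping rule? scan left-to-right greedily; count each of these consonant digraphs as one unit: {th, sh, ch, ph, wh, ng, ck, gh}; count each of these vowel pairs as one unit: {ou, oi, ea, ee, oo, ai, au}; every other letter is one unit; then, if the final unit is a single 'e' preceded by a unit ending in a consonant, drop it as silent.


Word: "ticket" (6 letters)
Left-to-right scan:
  1. 't' (letter)
  2. 'i' (letter)
  3. 'ck' (digraph)
  4. 'e' (letter)
  5. 't' (letter)
Units from scan: 5
Sound units = 5 units


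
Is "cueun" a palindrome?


Word: "cueun"
Reversed: "nueuc"
Forward == Backward? cueun != nueuc
Palindrome = No


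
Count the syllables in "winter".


Word: "winter"
Syllable breakdown: win · ter
Counting: 2 parts
= 2 syllables


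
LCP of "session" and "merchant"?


Word 1: "session"
Word 2: "merchant"
Comparing from start:
  Pos 0: 's' != 'm' (stop)
LCP = "" (length 0)


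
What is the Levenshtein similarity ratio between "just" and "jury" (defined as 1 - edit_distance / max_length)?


Word 1: "just" (length 4)
Word 2: "jury" (length 4)
One optimal edit sequence:
  1. keep 'j'
  2. keep 'u'
  3. substitute 's' -> 'r'  (+1)
  4. substitute 't' -> 'y'  (+1)
Edit distance = 2
Max length = max(4, 4) = 4
Similarity = 1 - 2/4
= 0.5000


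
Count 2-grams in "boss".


Word: "boss" (length 4)
Number of 2-grams = length - 2 + 1 = 4 - 2 + 1
= 3


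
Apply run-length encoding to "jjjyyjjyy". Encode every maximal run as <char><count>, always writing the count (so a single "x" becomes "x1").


String: "jjjyyjjyy"
Scanning for consecutive runs:
  'j' x 3
  'y' x 2
  'j' x 2
  'y' x 2
RLE = "j3y2j2y2"


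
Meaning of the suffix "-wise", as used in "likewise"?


Suffix: -wise
As in: likewise -> like + -wise
Meaning = in the manner of


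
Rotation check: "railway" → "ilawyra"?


Word: "railway", Candidate: "ilawyra"
Method: check if candidate is substring of word+word
"railwayrailway" contains "ilawyra"? No
Is rotation = No


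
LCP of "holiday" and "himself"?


Word 1: "holiday"
Word 2: "himself"
Comparing from start:
  Pos 0: 'h' == 'h'
  Pos 1: 'o' != 'i' (stop)
LCP = "h" (length 1)


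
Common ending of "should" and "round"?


Word 1: "should"
Word 2: "round"
Comparing from end:
  Pos -1: 'd' == 'd'
  Pos -2: 'l' != 'n' (stop)
LCS = "d" (length 1)


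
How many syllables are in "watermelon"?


Word: "watermelon"
Syllable breakdown: wa / ter / mel / on
Counting: 4 parts
= 4 syllables


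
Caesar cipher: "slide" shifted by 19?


Word: "slide"
Shift: 19
Each letter → (letter + shift) mod 26:
  's' (18) + 19 = 11 → 'l'
  'l' (11) + 19 = 4 → 'e'
  'i' (8) + 19 = 1 → 'b'
  'd' (3) + 19 = 22 → 'w'
  'e' (4) + 19 = 23 → 'x'
Result = "lebwx"
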